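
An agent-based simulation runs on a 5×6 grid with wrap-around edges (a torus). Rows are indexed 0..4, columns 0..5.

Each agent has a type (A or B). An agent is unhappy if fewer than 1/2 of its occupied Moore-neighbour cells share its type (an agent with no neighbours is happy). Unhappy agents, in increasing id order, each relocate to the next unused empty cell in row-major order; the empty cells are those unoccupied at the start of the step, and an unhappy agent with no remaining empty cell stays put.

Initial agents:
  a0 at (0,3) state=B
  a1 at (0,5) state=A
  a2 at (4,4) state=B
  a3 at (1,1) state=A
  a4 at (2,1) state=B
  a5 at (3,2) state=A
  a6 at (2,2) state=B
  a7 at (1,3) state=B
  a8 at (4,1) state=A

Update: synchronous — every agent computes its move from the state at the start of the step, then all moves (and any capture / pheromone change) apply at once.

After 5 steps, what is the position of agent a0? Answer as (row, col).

(0, 3)

t=1: a0@(0,3):B a1@(0,0):A a2@(4,4):B a3@(0,1):A a4@(0,2):B a5@(0,4):A a6@(2,2):B a7@(1,3):B a8@(4,1):A
t=2: a0@(0,3):B a1@(0,0):A a2@(4,4):B a3@(0,1):A a4@(0,2):B a5@(0,5):A a6@(2,2):B a7@(1,3):B a8@(4,1):A
t=3: (unchanged — steady state)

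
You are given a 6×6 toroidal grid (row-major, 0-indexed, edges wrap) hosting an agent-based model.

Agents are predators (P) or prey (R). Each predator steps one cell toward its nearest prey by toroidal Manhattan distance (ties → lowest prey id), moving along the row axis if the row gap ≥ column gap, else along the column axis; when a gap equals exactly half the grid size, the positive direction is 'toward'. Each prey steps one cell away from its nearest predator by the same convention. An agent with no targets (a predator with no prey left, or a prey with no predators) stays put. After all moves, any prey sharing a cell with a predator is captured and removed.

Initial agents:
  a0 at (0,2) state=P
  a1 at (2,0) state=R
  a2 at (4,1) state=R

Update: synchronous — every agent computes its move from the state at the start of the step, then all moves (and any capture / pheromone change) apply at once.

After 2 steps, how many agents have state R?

t=1: a0@(5,2):P a1@(3,0):R a2@(3,1):R
t=2: a0@(4,2):P a1@(2,0):R a2@(2,1):R

2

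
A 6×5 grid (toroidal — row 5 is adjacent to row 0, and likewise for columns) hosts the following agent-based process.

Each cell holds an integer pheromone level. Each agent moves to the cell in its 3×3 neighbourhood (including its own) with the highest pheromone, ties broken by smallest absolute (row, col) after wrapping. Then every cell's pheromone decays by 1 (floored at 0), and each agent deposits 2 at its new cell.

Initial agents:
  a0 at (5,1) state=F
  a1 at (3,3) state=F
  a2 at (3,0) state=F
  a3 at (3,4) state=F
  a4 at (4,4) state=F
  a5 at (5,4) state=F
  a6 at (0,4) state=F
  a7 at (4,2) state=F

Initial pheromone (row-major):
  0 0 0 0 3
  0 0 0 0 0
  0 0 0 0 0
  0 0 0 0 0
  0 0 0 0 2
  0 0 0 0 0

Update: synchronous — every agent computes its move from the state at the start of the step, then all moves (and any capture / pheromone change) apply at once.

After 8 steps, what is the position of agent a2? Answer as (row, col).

(4, 4)

t=1: a0@(0,0) a1@(4,4) a2@(4,4) a3@(4,4) a4@(4,4) a5@(0,4) a6@(0,4) a7@(3,1) | pheromone: 2 0 0 0 6 / 0 0 0 0 0 / 0 0 0 0 0 / 0 2 0 0 0 / 0 0 0 0 9 / 0 0 0 0 0
t=2: a0@(0,4) a1@(4,4) a2@(4,4) a3@(4,4) a4@(4,4) a5@(0,4) a6@(0,4) a7@(3,1) | pheromone: 1 0 0 0 11 / 0 0 0 0 0 / 0 0 0 0 0 / 0 3 0 0 0 / 0 0 0 0 16 / 0 0 0 0 0
t=3: a0@(0,4) a1@(4,4) a2@(4,4) a3@(4,4) a4@(4,4) a5@(0,4) a6@(0,4) a7@(3,1) | pheromone: 0 0 0 0 16 / 0 0 0 0 0 / 0 0 0 0 0 / 0 4 0 0 0 / 0 0 0 0 23 / 0 0 0 0 0
t=4: a0@(0,4) a1@(4,4) a2@(4,4) a3@(4,4) a4@(4,4) a5@(0,4) a6@(0,4) a7@(3,1) | pheromone: 0 0 0 0 21 / 0 0 0 0 0 / 0 0 0 0 0 / 0 5 0 0 0 / 0 0 0 0 30 / 0 0 0 0 0
t=5: a0@(0,4) a1@(4,4) a2@(4,4) a3@(4,4) a4@(4,4) a5@(0,4) a6@(0,4) a7@(3,1) | pheromone: 0 0 0 0 26 / 0 0 0 0 0 / 0 0 0 0 0 / 0 6 0 0 0 / 0 0 0 0 37 / 0 0 0 0 0
t=6: a0@(0,4) a1@(4,4) a2@(4,4) a3@(4,4) a4@(4,4) a5@(0,4) a6@(0,4) a7@(3,1) | pheromone: 0 0 0 0 31 / 0 0 0 0 0 / 0 0 0 0 0 / 0 7 0 0 0 / 0 0 0 0 44 / 0 0 0 0 0
t=7: a0@(0,4) a1@(4,4) a2@(4,4) a3@(4,4) a4@(4,4) a5@(0,4) a6@(0,4) a7@(3,1) | pheromone: 0 0 0 0 36 / 0 0 0 0 0 / 0 0 0 0 0 / 0 8 0 0 0 / 0 0 0 0 51 / 0 0 0 0 0
t=8: a0@(0,4) a1@(4,4) a2@(4,4) a3@(4,4) a4@(4,4) a5@(0,4) a6@(0,4) a7@(3,1) | pheromone: 0 0 0 0 41 / 0 0 0 0 0 / 0 0 0 0 0 / 0 9 0 0 0 / 0 0 0 0 58 / 0 0 0 0 0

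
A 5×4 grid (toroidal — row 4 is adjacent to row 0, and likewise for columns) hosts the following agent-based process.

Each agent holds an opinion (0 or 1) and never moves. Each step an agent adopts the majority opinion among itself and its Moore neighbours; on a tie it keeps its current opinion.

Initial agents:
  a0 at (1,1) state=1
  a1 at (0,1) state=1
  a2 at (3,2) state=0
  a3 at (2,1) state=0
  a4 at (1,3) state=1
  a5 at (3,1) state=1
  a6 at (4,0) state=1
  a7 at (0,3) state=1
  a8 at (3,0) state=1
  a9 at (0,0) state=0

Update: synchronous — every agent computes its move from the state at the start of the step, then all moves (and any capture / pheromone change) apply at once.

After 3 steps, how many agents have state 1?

t=1: a0@(1,1):1 a1@(0,1):1 a2@(3,2):0 a3@(2,1):1 a4@(1,3):1 a5@(3,1):1 a6@(4,0):1 a7@(0,3):1 a8@(3,0):1 a9@(0,0):1
t=2: a0@(1,1):1 a1@(0,1):1 a2@(3,2):1 a3@(2,1):1 a4@(1,3):1 a5@(3,1):1 a6@(4,0):1 a7@(0,3):1 a8@(3,0):1 a9@(0,0):1
t=3: (unchanged — steady state)

10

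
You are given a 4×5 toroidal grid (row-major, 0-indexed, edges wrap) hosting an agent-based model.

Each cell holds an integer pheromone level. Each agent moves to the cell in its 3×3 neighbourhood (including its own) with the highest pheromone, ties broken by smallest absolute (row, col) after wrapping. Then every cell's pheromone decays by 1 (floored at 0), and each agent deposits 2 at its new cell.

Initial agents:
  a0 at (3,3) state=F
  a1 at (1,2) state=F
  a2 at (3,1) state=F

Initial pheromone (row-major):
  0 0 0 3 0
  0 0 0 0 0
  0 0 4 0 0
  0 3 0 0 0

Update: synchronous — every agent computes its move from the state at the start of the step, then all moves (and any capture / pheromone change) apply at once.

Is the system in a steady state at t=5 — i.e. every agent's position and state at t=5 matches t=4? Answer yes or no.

t=1: a0@(2,2) a1@(2,2) a2@(2,2) | pheromone: 0 0 0 2 0 / 0 0 0 0 0 / 0 0 9 0 0 / 0 2 0 0 0
t=2: a0@(2,2) a1@(2,2) a2@(2,2) | pheromone: 0 0 0 1 0 / 0 0 0 0 0 / 0 0 14 0 0 / 0 1 0 0 0
t=3: a0@(2,2) a1@(2,2) a2@(2,2) | pheromone: 0 0 0 0 0 / 0 0 0 0 0 / 0 0 19 0 0 / 0 0 0 0 0
t=4: a0@(2,2) a1@(2,2) a2@(2,2) | pheromone: 0 0 0 0 0 / 0 0 0 0 0 / 0 0 24 0 0 / 0 0 0 0 0
t=5: a0@(2,2) a1@(2,2) a2@(2,2) | pheromone: 0 0 0 0 0 / 0 0 0 0 0 / 0 0 29 0 0 / 0 0 0 0 0

yes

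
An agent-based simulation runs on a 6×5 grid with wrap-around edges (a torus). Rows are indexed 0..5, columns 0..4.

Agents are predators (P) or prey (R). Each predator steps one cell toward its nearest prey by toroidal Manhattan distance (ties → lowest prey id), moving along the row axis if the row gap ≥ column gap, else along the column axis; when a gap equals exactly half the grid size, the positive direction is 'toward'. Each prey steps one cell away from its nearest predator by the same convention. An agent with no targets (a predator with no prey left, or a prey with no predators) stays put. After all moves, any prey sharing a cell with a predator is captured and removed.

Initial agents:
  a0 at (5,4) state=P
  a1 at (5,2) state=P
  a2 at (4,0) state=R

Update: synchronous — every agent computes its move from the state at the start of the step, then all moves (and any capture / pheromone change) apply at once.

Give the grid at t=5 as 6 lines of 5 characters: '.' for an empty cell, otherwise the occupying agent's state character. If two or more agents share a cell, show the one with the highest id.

t=1: a0@(4,4):P a1@(5,1):P a2@(3,0):R
t=2: a0@(3,4):P a1@(4,1):P a2@(2,0):R
t=3: a0@(2,4):P a1@(3,1):P a2@(1,0):R
t=4: a0@(1,4):P a1@(2,1):P a2@(0,0):R
t=5: a0@(0,4):P a1@(1,1):P a2@(5,0):R

....P
.P...
.....
.....
.....
R....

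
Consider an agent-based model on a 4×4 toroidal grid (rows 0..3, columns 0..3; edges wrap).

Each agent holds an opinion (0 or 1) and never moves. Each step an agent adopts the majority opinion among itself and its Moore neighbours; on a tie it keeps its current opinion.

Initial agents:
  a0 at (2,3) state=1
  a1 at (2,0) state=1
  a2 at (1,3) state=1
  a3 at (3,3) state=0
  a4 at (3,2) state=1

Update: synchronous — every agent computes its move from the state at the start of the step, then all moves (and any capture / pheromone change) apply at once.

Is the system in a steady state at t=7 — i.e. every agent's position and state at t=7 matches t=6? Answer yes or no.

yes

t=1: a0@(2,3):1 a1@(2,0):1 a2@(1,3):1 a3@(3,3):1 a4@(3,2):1
t=2: (unchanged — steady state)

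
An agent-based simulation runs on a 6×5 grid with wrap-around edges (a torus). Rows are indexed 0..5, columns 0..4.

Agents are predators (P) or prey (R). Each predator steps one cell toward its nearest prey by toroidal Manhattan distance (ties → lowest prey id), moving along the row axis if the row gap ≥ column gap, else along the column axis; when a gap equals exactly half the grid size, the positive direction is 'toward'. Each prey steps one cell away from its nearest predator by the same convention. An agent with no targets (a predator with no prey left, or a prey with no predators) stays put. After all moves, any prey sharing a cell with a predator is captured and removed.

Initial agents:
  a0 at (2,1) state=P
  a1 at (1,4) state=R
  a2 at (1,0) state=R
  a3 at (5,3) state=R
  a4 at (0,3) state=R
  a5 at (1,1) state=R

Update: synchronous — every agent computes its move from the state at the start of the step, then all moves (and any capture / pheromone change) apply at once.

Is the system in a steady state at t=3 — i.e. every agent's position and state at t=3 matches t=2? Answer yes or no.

no

t=1: a0@(1,1):P a1@(1,3):R a2@(0,0):R a3@(4,3):R a4@(5,3):R a5@(0,1):R
t=2: a0@(0,1):P a1@(1,4):R a2@(5,0):R a3@(3,3):R a4@(4,3):R a5@(5,1):R
t=3: a0@(5,1):P a1@(1,3):R a2@(4,0):R a3@(2,3):R a4@(3,3):R a5@(4,1):R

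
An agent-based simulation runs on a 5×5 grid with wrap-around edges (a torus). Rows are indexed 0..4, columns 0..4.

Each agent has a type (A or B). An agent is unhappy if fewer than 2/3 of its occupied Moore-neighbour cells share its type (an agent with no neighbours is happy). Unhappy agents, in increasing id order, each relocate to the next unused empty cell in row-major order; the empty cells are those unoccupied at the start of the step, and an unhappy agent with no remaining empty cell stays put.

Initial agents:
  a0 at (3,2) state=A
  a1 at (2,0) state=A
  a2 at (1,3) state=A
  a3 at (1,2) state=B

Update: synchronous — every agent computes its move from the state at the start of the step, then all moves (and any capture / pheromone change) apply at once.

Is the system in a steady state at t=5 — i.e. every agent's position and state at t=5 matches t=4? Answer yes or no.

t=1: a0@(3,2):A a1@(2,0):A a2@(0,0):A a3@(0,1):B
t=2: a0@(3,2):A a1@(2,0):A a2@(0,2):A a3@(0,3):B
t=3: a0@(3,2):A a1@(2,0):A a2@(0,0):A a3@(0,1):B
t=4: a0@(3,2):A a1@(2,0):A a2@(0,2):A a3@(0,3):B
t=5: a0@(3,2):A a1@(2,0):A a2@(0,0):A a3@(0,1):B

no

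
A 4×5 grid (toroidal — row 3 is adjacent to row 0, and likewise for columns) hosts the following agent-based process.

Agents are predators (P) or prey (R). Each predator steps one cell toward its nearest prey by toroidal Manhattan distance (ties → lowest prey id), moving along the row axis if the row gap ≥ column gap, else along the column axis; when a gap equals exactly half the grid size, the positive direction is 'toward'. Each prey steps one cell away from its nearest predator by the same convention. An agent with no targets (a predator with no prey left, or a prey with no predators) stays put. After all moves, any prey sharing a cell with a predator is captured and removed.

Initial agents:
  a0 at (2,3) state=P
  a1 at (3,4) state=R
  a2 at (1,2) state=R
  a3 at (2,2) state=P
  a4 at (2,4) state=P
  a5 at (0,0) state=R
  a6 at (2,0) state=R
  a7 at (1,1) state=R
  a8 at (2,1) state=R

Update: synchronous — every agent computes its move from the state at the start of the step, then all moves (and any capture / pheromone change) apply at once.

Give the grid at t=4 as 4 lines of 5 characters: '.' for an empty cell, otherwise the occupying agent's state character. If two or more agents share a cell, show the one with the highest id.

.....
.RR..
..PPP
R...R

t=1: a0@(3,3):P a1@(0,4):R a2@(0,2):R a3@(1,2):P a4@(3,4):P a5@(3,0):R a6@(2,1):R a7@(0,1):R a8@(2,0):R
t=2: a0@(0,3):P a1@(1,4):R a2@(3,2):R a3@(0,2):P a4@(0,4):P a5@(3,1):R a6@(3,1):R a7@(3,1):R a8@(1,0):R
t=3: a0@(1,3):P a1@(2,4):R a2@(2,2):R a3@(3,2):P a4@(1,4):P a5@(2,1):R a6@(2,1):R a7@(2,1):R a8@(2,0):R
t=4: a0@(2,3):P a1@(3,4):R a2@(1,2):R a3@(2,2):P a4@(2,4):P a5@(1,1):R a6@(1,1):R a7@(1,1):R a8@(3,0):R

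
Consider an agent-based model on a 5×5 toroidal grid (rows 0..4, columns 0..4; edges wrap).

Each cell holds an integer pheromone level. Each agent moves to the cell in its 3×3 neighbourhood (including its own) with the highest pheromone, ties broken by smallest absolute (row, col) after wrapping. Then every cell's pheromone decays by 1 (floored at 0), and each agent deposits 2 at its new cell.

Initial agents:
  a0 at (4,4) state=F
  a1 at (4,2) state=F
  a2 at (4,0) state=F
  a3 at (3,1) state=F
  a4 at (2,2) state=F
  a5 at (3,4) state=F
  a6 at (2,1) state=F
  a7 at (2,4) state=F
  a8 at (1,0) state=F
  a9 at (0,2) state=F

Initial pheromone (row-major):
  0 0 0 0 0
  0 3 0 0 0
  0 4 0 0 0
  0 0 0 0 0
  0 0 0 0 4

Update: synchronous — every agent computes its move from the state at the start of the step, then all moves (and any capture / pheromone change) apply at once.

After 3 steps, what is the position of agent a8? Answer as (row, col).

(2, 1)

t=1: a0@(4,4) a1@(0,1) a2@(4,4) a3@(2,1) a4@(2,1) a5@(4,4) a6@(2,1) a7@(1,0) a8@(2,1) a9@(1,1) | pheromone: 0 2 0 0 0 / 2 4 0 0 0 / 0 11 0 0 0 / 0 0 0 0 0 / 0 0 0 0 9
t=2: a0@(4,4) a1@(1,1) a2@(4,4) a3@(2,1) a4@(2,1) a5@(4,4) a6@(2,1) a7@(2,1) a8@(2,1) a9@(2,1) | pheromone: 0 1 0 0 0 / 1 5 0 0 0 / 0 22 0 0 0 / 0 0 0 0 0 / 0 0 0 0 14
t=3: a0@(4,4) a1@(2,1) a2@(4,4) a3@(2,1) a4@(2,1) a5@(4,4) a6@(2,1) a7@(2,1) a8@(2,1) a9@(2,1) | pheromone: 0 0 0 0 0 / 0 4 0 0 0 / 0 35 0 0 0 / 0 0 0 0 0 / 0 0 0 0 19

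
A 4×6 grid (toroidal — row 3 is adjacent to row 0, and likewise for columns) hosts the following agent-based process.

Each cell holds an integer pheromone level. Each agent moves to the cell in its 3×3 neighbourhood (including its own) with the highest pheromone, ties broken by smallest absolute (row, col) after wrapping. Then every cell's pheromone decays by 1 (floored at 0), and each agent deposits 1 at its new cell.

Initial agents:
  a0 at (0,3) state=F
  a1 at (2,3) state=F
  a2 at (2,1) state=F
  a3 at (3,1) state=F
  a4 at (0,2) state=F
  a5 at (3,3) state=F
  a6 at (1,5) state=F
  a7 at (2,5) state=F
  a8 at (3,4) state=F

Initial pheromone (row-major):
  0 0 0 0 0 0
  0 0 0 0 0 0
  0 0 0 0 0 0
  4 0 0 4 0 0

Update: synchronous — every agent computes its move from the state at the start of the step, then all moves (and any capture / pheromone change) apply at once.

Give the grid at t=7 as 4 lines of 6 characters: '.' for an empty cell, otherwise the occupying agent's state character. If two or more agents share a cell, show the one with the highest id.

t=1: a0@(3,3) a1@(3,3) a2@(3,0) a3@(3,0) a4@(3,3) a5@(3,3) a6@(0,0) a7@(3,0) a8@(3,3) | pheromone: 1 0 0 0 0 0 / 0 0 0 0 0 0 / 0 0 0 0 0 0 / 6 0 0 8 0 0
t=2: a0@(3,3) a1@(3,3) a2@(3,0) a3@(3,0) a4@(3,3) a5@(3,3) a6@(3,0) a7@(3,0) a8@(3,3) | pheromone: 0 0 0 0 0 0 / 0 0 0 0 0 0 / 0 0 0 0 0 0 / 9 0 0 12 0 0
t=3: a0@(3,3) a1@(3,3) a2@(3,0) a3@(3,0) a4@(3,3) a5@(3,3) a6@(3,0) a7@(3,0) a8@(3,3) | pheromone: 0 0 0 0 0 0 / 0 0 0 0 0 0 / 0 0 0 0 0 0 / 12 0 0 16 0 0
t=4: a0@(3,3) a1@(3,3) a2@(3,0) a3@(3,0) a4@(3,3) a5@(3,3) a6@(3,0) a7@(3,0) a8@(3,3) | pheromone: 0 0 0 0 0 0 / 0 0 0 0 0 0 / 0 0 0 0 0 0 / 15 0 0 20 0 0
t=5: a0@(3,3) a1@(3,3) a2@(3,0) a3@(3,0) a4@(3,3) a5@(3,3) a6@(3,0) a7@(3,0) a8@(3,3) | pheromone: 0 0 0 0 0 0 / 0 0 0 0 0 0 / 0 0 0 0 0 0 / 18 0 0 24 0 0
t=6: a0@(3,3) a1@(3,3) a2@(3,0) a3@(3,0) a4@(3,3) a5@(3,3) a6@(3,0) a7@(3,0) a8@(3,3) | pheromone: 0 0 0 0 0 0 / 0 0 0 0 0 0 / 0 0 0 0 0 0 / 21 0 0 28 0 0
t=7: a0@(3,3) a1@(3,3) a2@(3,0) a3@(3,0) a4@(3,3) a5@(3,3) a6@(3,0) a7@(3,0) a8@(3,3) | pheromone: 0 0 0 0 0 0 / 0 0 0 0 0 0 / 0 0 0 0 0 0 / 24 0 0 32 0 0

......
......
......
F..F..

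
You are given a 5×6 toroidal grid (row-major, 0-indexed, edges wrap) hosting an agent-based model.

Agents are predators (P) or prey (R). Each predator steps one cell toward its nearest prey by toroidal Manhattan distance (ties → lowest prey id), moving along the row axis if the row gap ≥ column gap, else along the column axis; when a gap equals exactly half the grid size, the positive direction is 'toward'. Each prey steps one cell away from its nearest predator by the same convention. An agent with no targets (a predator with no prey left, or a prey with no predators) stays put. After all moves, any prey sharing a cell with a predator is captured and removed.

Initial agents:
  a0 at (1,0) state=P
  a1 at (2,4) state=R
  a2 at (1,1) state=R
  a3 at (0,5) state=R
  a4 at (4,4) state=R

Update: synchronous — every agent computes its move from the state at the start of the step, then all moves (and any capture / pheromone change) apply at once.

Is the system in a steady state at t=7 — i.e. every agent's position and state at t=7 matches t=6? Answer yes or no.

no

t=1: a0@(1,1):P a1@(2,3):R a2@(1,2):R a3@(4,5):R a4@(3,4):R
t=2: a0@(1,2):P a1@(2,4):R a2@(1,3):R a3@(3,5):R a4@(3,3):R
t=3: a0@(1,3):P a1@(2,5):R a2@(1,4):R a3@(3,4):R a4@(4,3):R
t=4: a0@(1,4):P a1@(2,0):R a2@(1,5):R a3@(4,4):R a4@(3,3):R
t=5: a0@(1,5):P a1@(2,1):R a2@(1,0):R a3@(3,4):R a4@(4,3):R
t=6: a0@(1,0):P a1@(2,2):R a2@(1,1):R a3@(4,4):R a4@(3,3):R
t=7: a0@(1,1):P a1@(2,3):R a2@(1,2):R a3@(3,4):R a4@(3,2):R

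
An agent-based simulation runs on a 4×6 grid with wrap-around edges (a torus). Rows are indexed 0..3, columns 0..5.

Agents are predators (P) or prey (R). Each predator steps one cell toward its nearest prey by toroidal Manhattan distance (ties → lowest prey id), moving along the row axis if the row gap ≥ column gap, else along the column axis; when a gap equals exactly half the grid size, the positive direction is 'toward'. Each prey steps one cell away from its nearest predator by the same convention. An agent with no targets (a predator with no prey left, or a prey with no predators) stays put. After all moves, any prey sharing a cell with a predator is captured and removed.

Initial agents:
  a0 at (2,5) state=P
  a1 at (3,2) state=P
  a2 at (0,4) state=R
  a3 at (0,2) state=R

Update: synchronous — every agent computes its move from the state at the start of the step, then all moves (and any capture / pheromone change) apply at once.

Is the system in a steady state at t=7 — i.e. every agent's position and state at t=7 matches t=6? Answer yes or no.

t=1: a0@(3,5):P a1@(0,2):P a2@(3,4):R a3@(1,2):R
t=2: a0@(3,4):P a1@(1,2):P a2@(3,3):R a3@(2,2):R
t=3: a0@(3,3):P a1@(2,2):P a2@(3,2):R a3@(3,2):R
t=4: a0@(3,2):P a1@(3,2):P a2@(3,1):R a3@(3,1):R
t=5: a0@(3,1):P a1@(3,1):P a2@(3,0):R a3@(3,0):R
t=6: a0@(3,0):P a1@(3,0):P a2@(3,5):R a3@(3,5):R
t=7: a0@(3,5):P a1@(3,5):P a2@(3,4):R a3@(3,4):R

no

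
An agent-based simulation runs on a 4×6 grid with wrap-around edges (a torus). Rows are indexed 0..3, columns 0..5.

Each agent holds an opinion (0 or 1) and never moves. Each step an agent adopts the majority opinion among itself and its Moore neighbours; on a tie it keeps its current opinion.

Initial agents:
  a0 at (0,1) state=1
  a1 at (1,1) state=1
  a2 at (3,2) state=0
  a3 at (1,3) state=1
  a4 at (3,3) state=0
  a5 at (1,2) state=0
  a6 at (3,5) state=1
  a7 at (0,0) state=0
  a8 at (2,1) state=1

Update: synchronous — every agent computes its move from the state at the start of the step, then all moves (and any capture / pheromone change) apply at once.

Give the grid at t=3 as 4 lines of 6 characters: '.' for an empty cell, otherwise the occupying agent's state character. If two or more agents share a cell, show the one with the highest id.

t=1: a0@(0,1):0 a1@(1,1):1 a2@(3,2):0 a3@(1,3):1 a4@(3,3):0 a5@(1,2):1 a6@(3,5):1 a7@(0,0):1 a8@(2,1):1
t=2: a0@(0,1):1 a1@(1,1):1 a2@(3,2):0 a3@(1,3):1 a4@(3,3):0 a5@(1,2):1 a6@(3,5):1 a7@(0,0):1 a8@(2,1):1
t=3: (unchanged — steady state)

11....
.111..
.1....
..00.1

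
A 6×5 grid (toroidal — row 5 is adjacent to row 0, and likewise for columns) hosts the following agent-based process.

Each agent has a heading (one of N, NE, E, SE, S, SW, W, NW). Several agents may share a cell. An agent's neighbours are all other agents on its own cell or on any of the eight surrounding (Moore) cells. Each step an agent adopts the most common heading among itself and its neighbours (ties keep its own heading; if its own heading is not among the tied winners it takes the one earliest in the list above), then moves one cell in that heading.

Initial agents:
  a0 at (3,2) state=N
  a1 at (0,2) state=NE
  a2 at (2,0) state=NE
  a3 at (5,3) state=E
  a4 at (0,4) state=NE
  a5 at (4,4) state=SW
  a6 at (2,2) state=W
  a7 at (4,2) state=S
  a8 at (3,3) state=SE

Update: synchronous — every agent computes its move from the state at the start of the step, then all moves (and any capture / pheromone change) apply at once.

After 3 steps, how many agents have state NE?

7

t=1: a0@(2,2):N a1@(5,3):NE a2@(1,1):NE a3@(4,4):NE a4@(5,0):NE a5@(5,3):SW a6@(2,1):W a7@(5,2):S a8@(4,4):SE
t=2: a0@(1,2):N a1@(4,4):NE a2@(0,2):NE a3@(3,0):NE a4@(4,1):NE a5@(4,4):NE a6@(2,0):W a7@(0,2):S a8@(3,0):NE
t=3: a0@(0,2):N a1@(3,0):NE a2@(5,3):NE a3@(2,1):NE a4@(3,2):NE a5@(3,0):NE a6@(1,1):NE a7@(1,2):S a8@(2,1):NE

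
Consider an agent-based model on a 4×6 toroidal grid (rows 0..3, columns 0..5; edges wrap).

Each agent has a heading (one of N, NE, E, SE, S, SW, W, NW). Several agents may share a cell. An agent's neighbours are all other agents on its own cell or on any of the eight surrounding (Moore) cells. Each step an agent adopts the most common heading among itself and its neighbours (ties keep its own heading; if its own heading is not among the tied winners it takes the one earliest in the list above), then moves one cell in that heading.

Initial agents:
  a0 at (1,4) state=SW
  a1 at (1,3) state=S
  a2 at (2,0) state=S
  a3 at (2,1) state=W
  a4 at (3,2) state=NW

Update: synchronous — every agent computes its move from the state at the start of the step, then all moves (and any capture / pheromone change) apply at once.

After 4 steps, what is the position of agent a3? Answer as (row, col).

(2, 3)

t=1: a0@(2,3):SW a1@(2,3):S a2@(3,0):S a3@(2,0):W a4@(2,1):NW
t=2: a0@(3,2):SW a1@(3,3):S a2@(0,0):S a3@(2,5):W a4@(1,0):NW
t=3: a0@(0,1):SW a1@(0,3):S a2@(1,0):S a3@(2,4):W a4@(0,5):NW
t=4: a0@(1,0):SW a1@(1,3):S a2@(2,0):S a3@(2,3):W a4@(3,4):NW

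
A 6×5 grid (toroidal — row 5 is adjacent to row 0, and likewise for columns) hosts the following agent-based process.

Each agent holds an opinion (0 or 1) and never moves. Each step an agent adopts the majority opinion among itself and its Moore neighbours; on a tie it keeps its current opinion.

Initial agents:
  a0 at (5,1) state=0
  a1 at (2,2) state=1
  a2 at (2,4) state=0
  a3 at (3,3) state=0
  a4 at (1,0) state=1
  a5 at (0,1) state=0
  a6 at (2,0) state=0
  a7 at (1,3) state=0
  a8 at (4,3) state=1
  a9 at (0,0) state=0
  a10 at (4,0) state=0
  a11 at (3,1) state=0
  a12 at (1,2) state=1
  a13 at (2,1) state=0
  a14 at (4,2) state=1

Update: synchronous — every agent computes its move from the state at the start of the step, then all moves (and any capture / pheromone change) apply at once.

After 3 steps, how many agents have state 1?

t=1: a0@(5,1):0 a1@(2,2):0 a2@(2,4):0 a3@(3,3):1 a4@(1,0):0 a5@(0,1):0 a6@(2,0):0 a7@(1,3):0 a8@(4,3):1 a9@(0,0):0 a10@(4,0):0 a11@(3,1):0 a12@(1,2):0 a13@(2,1):0 a14@(4,2):0
t=2: a0@(5,1):0 a1@(2,2):0 a2@(2,4):0 a3@(3,3):0 a4@(1,0):0 a5@(0,1):0 a6@(2,0):0 a7@(1,3):0 a8@(4,3):1 a9@(0,0):0 a10@(4,0):0 a11@(3,1):0 a12@(1,2):0 a13@(2,1):0 a14@(4,2):0
t=3: a0@(5,1):0 a1@(2,2):0 a2@(2,4):0 a3@(3,3):0 a4@(1,0):0 a5@(0,1):0 a6@(2,0):0 a7@(1,3):0 a8@(4,3):0 a9@(0,0):0 a10@(4,0):0 a11@(3,1):0 a12@(1,2):0 a13@(2,1):0 a14@(4,2):0

0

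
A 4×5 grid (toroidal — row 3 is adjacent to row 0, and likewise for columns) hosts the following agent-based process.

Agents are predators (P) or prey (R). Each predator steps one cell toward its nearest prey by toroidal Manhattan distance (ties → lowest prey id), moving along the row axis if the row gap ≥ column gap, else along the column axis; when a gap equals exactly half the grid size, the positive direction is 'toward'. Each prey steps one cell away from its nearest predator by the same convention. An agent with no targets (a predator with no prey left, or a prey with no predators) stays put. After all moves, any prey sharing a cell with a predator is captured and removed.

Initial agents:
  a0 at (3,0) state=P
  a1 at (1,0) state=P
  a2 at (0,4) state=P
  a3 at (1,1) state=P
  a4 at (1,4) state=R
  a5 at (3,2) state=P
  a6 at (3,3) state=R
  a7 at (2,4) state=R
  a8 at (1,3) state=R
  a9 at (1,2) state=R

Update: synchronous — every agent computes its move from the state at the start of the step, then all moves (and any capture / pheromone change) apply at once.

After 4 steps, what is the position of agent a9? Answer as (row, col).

t=1: a0@(3,4):P a1@(1,4):P a2@(1,4):P a3@(1,2):P a4@(1,3):R a5@(3,3):P a9@(1,3):R
t=2: a0@(0,4):P a1@(1,3):P a2@(1,3):P a3@(1,3):P a4@(1,2):R a5@(0,3):P a9@(1,2):R
t=3: a0@(0,3):P a1@(1,2):P a2@(1,2):P a3@(1,2):P a4@(1,1):R a5@(1,3):P a9@(1,1):R
t=4: a0@(0,2):P a1@(1,1):P a2@(1,1):P a3@(1,1):P a4@(1,0):R a5@(1,2):P a9@(1,0):R

(1, 0)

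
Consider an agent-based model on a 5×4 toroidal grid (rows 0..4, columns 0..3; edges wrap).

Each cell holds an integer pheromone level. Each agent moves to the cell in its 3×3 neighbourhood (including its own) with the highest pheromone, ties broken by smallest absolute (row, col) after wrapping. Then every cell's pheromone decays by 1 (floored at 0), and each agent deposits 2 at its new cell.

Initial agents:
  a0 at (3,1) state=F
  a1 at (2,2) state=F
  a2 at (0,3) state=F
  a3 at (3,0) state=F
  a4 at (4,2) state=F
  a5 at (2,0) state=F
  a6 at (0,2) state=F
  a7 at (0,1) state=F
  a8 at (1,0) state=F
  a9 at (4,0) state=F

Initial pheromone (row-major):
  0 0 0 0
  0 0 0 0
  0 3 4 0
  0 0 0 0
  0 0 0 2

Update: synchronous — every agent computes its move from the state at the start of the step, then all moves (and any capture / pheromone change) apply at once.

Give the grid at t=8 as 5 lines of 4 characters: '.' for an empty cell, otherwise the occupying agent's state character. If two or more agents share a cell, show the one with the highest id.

....
....
.F..
....
...F

t=1: a0@(2,2) a1@(2,2) a2@(4,3) a3@(2,1) a4@(4,3) a5@(2,1) a6@(4,3) a7@(0,0) a8@(2,1) a9@(4,3) | pheromone: 2 0 0 0 / 0 0 0 0 / 0 8 7 0 / 0 0 0 0 / 0 0 0 9
t=2: a0@(2,1) a1@(2,1) a2@(4,3) a3@(2,1) a4@(4,3) a5@(2,1) a6@(4,3) a7@(4,3) a8@(2,1) a9@(4,3) | pheromone: 1 0 0 0 / 0 0 0 0 / 0 17 6 0 / 0 0 0 0 / 0 0 0 18
t=3: a0@(2,1) a1@(2,1) a2@(4,3) a3@(2,1) a4@(4,3) a5@(2,1) a6@(4,3) a7@(4,3) a8@(2,1) a9@(4,3) | pheromone: 0 0 0 0 / 0 0 0 0 / 0 26 5 0 / 0 0 0 0 / 0 0 0 27
t=4: a0@(2,1) a1@(2,1) a2@(4,3) a3@(2,1) a4@(4,3) a5@(2,1) a6@(4,3) a7@(4,3) a8@(2,1) a9@(4,3) | pheromone: 0 0 0 0 / 0 0 0 0 / 0 35 4 0 / 0 0 0 0 / 0 0 0 36
t=5: a0@(2,1) a1@(2,1) a2@(4,3) a3@(2,1) a4@(4,3) a5@(2,1) a6@(4,3) a7@(4,3) a8@(2,1) a9@(4,3) | pheromone: 0 0 0 0 / 0 0 0 0 / 0 44 3 0 / 0 0 0 0 / 0 0 0 45
t=6: a0@(2,1) a1@(2,1) a2@(4,3) a3@(2,1) a4@(4,3) a5@(2,1) a6@(4,3) a7@(4,3) a8@(2,1) a9@(4,3) | pheromone: 0 0 0 0 / 0 0 0 0 / 0 53 2 0 / 0 0 0 0 / 0 0 0 54
t=7: a0@(2,1) a1@(2,1) a2@(4,3) a3@(2,1) a4@(4,3) a5@(2,1) a6@(4,3) a7@(4,3) a8@(2,1) a9@(4,3) | pheromone: 0 0 0 0 / 0 0 0 0 / 0 62 1 0 / 0 0 0 0 / 0 0 0 63
t=8: a0@(2,1) a1@(2,1) a2@(4,3) a3@(2,1) a4@(4,3) a5@(2,1) a6@(4,3) a7@(4,3) a8@(2,1) a9@(4,3) | pheromone: 0 0 0 0 / 0 0 0 0 / 0 71 0 0 / 0 0 0 0 / 0 0 0 72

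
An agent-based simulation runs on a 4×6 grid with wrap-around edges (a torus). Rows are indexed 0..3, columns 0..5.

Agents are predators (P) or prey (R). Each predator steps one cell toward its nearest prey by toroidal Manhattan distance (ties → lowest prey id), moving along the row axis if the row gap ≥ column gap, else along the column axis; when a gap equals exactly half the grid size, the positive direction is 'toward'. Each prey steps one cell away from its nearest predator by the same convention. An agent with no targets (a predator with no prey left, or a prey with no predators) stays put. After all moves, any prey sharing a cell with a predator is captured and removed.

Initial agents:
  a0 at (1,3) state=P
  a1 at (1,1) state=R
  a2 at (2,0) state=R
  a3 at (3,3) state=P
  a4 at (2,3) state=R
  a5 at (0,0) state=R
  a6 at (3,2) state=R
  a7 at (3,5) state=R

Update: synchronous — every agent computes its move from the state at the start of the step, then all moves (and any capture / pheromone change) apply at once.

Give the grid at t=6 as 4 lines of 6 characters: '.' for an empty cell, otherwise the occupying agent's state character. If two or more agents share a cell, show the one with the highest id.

t=1: a0@(2,3):P a1@(1,0):R a2@(2,5):R a3@(2,3):P a4@(3,3):R a5@(0,5):R a6@(3,1):R a7@(3,0):R
t=2: a0@(3,3):P a1@(1,5):R a2@(2,0):R a3@(3,3):P a4@(0,3):R a5@(3,5):R a6@(3,0):R a7@(3,5):R
t=3: a0@(0,3):P a1@(0,5):R a2@(2,5):R a3@(0,3):P a4@(1,3):R a5@(3,0):R a6@(3,5):R a7@(3,0):R
t=4: a0@(1,3):P a1@(0,0):R a2@(1,5):R a3@(1,3):P a4@(2,3):R a5@(3,5):R a6@(3,0):R a7@(3,5):R
t=5: a0@(2,3):P a1@(0,5):R a2@(1,0):R a3@(2,3):P a4@(3,3):R a5@(2,5):R a6@(3,5):R a7@(2,5):R
t=6: a0@(3,3):P a1@(3,5):R a2@(1,5):R a3@(3,3):P a4@(0,3):R a5@(2,0):R a6@(3,0):R a7@(2,0):R

...R..
.....R
R.....
R..P.R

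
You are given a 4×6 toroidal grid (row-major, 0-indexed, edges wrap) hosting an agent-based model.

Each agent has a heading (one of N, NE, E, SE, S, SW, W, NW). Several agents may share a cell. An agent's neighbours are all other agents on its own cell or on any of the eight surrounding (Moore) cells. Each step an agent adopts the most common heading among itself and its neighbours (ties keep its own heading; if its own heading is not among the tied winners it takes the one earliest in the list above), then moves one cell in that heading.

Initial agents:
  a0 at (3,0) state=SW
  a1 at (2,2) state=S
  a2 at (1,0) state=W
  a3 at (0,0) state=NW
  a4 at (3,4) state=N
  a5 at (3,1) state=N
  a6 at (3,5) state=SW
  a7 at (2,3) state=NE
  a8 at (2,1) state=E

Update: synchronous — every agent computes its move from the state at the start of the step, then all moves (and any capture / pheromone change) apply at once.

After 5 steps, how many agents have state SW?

t=1: a0@(0,5):SW a1@(3,2):S a2@(1,5):W a3@(1,5):SW a4@(2,4):N a5@(2,1):N a6@(0,4):SW a7@(1,4):NE a8@(2,2):E
t=2: a0@(1,4):SW a1@(0,2):S a2@(2,4):SW a3@(2,4):SW a4@(1,4):N a5@(1,1):N a6@(1,3):SW a7@(2,3):SW a8@(2,3):E
t=3: a0@(2,3):SW a1@(1,2):S a2@(3,3):SW a3@(3,3):SW a4@(2,3):SW a5@(0,1):N a6@(2,2):SW a7@(3,2):SW a8@(3,2):SW
t=4: a0@(3,2):SW a1@(2,1):SW a2@(0,2):SW a3@(0,2):SW a4@(3,2):SW a5@(1,0):SW a6@(3,1):SW a7@(0,1):SW a8@(0,1):SW
t=5: a0@(0,1):SW a1@(3,0):SW a2@(1,1):SW a3@(1,1):SW a4@(0,1):SW a5@(2,5):SW a6@(0,0):SW a7@(1,0):SW a8@(1,0):SW

9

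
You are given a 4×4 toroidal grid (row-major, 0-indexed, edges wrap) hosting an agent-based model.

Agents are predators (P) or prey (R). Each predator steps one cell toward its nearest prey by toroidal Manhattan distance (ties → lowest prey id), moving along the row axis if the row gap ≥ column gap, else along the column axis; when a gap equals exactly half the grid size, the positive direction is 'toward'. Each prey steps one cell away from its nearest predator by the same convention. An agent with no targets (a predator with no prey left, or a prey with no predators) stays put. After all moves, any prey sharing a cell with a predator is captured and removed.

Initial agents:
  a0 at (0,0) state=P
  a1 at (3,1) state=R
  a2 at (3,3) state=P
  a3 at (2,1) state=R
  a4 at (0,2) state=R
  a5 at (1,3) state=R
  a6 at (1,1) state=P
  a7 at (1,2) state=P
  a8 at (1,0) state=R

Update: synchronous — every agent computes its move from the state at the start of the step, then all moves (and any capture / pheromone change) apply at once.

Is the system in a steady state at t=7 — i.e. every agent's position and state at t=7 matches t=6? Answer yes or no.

t=1: a0@(1,0):P a2@(3,0):P a3@(3,1):R a4@(3,2):R a6@(2,1):P a7@(0,2):P a8@(2,0):R
t=2: a0@(2,0):P a2@(3,1):P a4@(2,2):R a6@(3,1):P a7@(3,2):P a8@(3,0):R
t=3: a0@(3,0):P a2@(3,0):P a4@(1,2):R a6@(3,0):P a7@(2,2):P a8@(0,0):R
t=4: a0@(0,0):P a2@(0,0):P a4@(0,2):R a6@(0,0):P a7@(1,2):P a8@(1,0):R
t=5: a0@(1,0):P a2@(1,0):P a4@(3,2):R a6@(1,0):P a7@(0,2):P a8@(2,0):R
t=6: a0@(2,0):P a2@(2,0):P a4@(2,2):R a6@(2,0):P a7@(3,2):P a8@(3,0):R
t=7: a0@(3,0):P a2@(3,0):P a4@(1,2):R a6@(3,0):P a7@(2,2):P a8@(0,0):R

no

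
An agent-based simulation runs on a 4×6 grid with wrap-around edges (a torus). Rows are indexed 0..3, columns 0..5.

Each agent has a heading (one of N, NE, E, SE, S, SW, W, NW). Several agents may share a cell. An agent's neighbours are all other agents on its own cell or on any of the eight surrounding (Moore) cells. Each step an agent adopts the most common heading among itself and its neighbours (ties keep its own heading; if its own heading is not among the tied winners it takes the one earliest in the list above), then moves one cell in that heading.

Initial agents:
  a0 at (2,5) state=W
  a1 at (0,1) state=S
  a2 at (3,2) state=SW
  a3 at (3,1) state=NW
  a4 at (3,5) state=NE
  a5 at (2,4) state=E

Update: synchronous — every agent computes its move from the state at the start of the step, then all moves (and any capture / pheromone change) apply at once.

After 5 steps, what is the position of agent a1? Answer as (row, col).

(1, 1)

t=1: a0@(2,4):W a1@(1,1):S a2@(0,1):SW a3@(2,0):NW a4@(2,0):NE a5@(2,5):E
t=2: a0@(2,3):W a1@(2,1):S a2@(1,0):SW a3@(1,5):NW a4@(1,1):NE a5@(2,0):E
t=3: a0@(2,2):W a1@(3,1):S a2@(2,5):SW a3@(0,4):NW a4@(0,2):NE a5@(2,1):E
t=4: a0@(2,1):W a1@(0,1):S a2@(3,4):SW a3@(3,3):NW a4@(3,3):NE a5@(2,2):E
t=5: a0@(2,0):W a1@(1,1):S a2@(0,3):SW a3@(2,2):NW a4@(2,4):NE a5@(2,3):E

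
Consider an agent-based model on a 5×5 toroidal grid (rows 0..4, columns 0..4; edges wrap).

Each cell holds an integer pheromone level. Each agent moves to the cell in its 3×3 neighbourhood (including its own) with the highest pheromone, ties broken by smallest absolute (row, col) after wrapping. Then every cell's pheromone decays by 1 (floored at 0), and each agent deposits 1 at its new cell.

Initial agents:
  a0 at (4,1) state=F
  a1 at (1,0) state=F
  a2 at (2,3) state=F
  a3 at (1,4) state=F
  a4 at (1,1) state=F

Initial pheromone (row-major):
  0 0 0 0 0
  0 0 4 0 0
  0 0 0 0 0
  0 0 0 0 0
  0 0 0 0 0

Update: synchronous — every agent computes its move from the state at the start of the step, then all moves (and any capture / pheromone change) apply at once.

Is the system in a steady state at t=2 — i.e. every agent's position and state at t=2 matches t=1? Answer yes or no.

t=1: a0@(0,0) a1@(0,0) a2@(1,2) a3@(0,0) a4@(1,2) | pheromone: 3 0 0 0 0 / 0 0 5 0 0 / 0 0 0 0 0 / 0 0 0 0 0 / 0 0 0 0 0
t=2: a0@(0,0) a1@(0,0) a2@(1,2) a3@(0,0) a4@(1,2) | pheromone: 5 0 0 0 0 / 0 0 6 0 0 / 0 0 0 0 0 / 0 0 0 0 0 / 0 0 0 0 0

yes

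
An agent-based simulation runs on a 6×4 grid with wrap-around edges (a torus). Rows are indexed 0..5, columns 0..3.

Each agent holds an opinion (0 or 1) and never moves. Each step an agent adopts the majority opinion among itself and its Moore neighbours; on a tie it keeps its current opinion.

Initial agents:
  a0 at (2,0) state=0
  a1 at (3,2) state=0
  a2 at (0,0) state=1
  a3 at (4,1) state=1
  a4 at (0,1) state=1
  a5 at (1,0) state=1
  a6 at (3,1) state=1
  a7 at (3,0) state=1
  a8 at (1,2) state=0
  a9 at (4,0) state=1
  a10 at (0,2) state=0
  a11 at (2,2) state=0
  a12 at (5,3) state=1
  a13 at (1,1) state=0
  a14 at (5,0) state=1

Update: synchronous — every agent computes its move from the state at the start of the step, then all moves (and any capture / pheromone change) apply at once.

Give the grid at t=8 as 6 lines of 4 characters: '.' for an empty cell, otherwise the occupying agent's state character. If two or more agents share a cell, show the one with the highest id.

t=1: a0@(2,0):1 a1@(3,2):0 a2@(0,0):1 a3@(4,1):1 a4@(0,1):1 a5@(1,0):1 a6@(3,1):1 a7@(3,0):1 a8@(1,2):0 a9@(4,0):1 a10@(0,2):0 a11@(2,2):0 a12@(5,3):1 a13@(1,1):0 a14@(5,0):1
t=2: (unchanged — steady state)

110.
100.
1.0.
110.
11..
1..1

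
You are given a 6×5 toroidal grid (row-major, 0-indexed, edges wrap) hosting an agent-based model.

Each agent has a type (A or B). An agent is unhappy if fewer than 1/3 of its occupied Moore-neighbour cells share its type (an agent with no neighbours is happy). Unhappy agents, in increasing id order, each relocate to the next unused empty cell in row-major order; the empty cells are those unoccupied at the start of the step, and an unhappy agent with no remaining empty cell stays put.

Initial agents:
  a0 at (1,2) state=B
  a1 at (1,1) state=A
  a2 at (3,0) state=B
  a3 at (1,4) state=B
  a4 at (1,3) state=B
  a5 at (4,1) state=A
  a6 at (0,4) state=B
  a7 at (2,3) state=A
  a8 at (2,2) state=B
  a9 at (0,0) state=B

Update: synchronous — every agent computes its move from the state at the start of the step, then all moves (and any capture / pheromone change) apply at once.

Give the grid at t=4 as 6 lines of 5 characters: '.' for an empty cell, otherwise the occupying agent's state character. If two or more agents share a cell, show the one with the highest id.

B.B.B
.ABBB
AAB..
.....
.....
.....

t=1: a0@(1,2):B a1@(0,1):A a2@(0,2):B a3@(1,4):B a4@(1,3):B a5@(0,3):A a6@(0,4):B a7@(1,0):A a8@(2,2):B a9@(0,0):B
t=2: a0@(1,2):B a1@(1,1):A a2@(0,2):B a3@(1,4):B a4@(1,3):B a5@(2,0):A a6@(0,4):B a7@(2,1):A a8@(2,2):B a9@(0,0):B
t=3: (unchanged — steady state)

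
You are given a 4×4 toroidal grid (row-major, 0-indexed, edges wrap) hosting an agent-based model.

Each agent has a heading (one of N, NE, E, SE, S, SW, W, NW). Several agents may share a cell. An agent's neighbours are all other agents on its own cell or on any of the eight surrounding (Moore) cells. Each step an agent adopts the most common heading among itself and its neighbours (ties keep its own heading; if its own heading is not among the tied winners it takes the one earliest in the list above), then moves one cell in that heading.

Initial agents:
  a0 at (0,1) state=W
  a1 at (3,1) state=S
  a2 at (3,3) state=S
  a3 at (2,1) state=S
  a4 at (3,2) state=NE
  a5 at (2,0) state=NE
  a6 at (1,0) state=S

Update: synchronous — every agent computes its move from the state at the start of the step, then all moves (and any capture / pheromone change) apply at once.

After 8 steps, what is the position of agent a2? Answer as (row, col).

(1, 0)

t=1: a0@(1,1):S a1@(0,1):S a2@(2,0):NE a3@(3,1):S a4@(0,2):S a5@(3,0):S a6@(2,0):S
t=2: a0@(2,1):S a1@(1,1):S a2@(3,0):S a3@(0,1):S a4@(1,2):S a5@(0,0):S a6@(3,0):S
t=3: a0@(3,1):S a1@(2,1):S a2@(0,0):S a3@(1,1):S a4@(2,2):S a5@(1,0):S a6@(0,0):S
t=4: a0@(0,1):S a1@(3,1):S a2@(1,0):S a3@(2,1):S a4@(3,2):S a5@(2,0):S a6@(1,0):S
t=5: a0@(1,1):S a1@(0,1):S a2@(2,0):S a3@(3,1):S a4@(0,2):S a5@(3,0):S a6@(2,0):S
t=6: a0@(2,1):S a1@(1,1):S a2@(3,0):S a3@(0,1):S a4@(1,2):S a5@(0,0):S a6@(3,0):S
t=7: a0@(3,1):S a1@(2,1):S a2@(0,0):S a3@(1,1):S a4@(2,2):S a5@(1,0):S a6@(0,0):S
t=8: a0@(0,1):S a1@(3,1):S a2@(1,0):S a3@(2,1):S a4@(3,2):S a5@(2,0):S a6@(1,0):S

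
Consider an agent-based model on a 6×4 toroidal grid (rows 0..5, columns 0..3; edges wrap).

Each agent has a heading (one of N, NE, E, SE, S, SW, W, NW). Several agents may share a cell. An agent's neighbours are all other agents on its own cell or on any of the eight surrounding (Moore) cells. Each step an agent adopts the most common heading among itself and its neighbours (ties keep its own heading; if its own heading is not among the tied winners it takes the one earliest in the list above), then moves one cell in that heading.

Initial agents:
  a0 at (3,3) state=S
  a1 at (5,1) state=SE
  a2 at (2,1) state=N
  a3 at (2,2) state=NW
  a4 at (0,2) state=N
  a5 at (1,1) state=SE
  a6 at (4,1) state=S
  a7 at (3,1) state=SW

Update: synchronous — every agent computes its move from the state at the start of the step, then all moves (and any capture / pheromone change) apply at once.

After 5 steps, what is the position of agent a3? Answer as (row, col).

(3, 1)

t=1: a0@(4,3):S a1@(0,2):SE a2@(1,1):N a3@(1,1):NW a4@(1,3):SE a5@(0,1):N a6@(5,1):S a7@(4,0):SW
t=2: a0@(5,3):S a1@(1,3):SE a2@(0,1):N a3@(0,1):N a4@(2,0):SE a5@(5,1):N a6@(0,1):S a7@(5,0):S
t=3: a0@(0,3):S a1@(2,0):SE a2@(5,1):N a3@(5,1):N a4@(3,1):SE a5@(4,1):N a6@(5,1):N a7@(0,0):S
t=4: a0@(1,3):S a1@(3,1):SE a2@(4,1):N a3@(4,1):N a4@(4,2):SE a5@(3,1):N a6@(4,1):N a7@(5,0):N
t=5: a0@(2,3):S a1@(2,1):N a2@(3,1):N a3@(3,1):N a4@(3,2):N a5@(2,1):N a6@(3,1):N a7@(4,0):N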